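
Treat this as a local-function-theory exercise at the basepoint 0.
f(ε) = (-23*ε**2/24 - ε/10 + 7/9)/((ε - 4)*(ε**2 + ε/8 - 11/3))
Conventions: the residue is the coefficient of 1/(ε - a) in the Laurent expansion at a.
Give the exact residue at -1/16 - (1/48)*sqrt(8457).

The residue is 1913/18480 - (127271/52095120)*sqrt(8457).

The factor ε**2 + ε/8 - 11/3 splits as (ε - a)(ε - a') with a = -1/16 - (1/48)*sqrt(8457), a' = -1/16 + (1/48)*sqrt(8457). At the order-1 pole a set g(ε) = (ε - a)*f(ε) = [(-23*ε**2/24 - ε/10 + 7/9)/(ε - 4)] / (ε - a').
Simple pole: residue = g(a) at a = -1/16 - (1/48)*sqrt(8457), which is 1913/18480 - (127271/52095120)*sqrt(8457).


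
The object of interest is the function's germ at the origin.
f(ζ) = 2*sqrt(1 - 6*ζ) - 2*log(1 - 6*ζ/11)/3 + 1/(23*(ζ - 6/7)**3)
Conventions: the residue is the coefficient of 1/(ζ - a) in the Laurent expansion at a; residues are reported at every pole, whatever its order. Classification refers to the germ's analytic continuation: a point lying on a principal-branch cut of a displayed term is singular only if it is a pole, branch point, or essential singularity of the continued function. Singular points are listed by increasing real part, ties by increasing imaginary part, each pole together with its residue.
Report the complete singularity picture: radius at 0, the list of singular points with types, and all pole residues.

Denominator factor (ζ - 6/7)^3: pole of order 3 at 6/7, modulus 6/7.
Branch term (-2/3)*log(1 - ζ/(11/6)): its argument vanishes at ζ = 11/6, a logarithmic branch point, modulus 11/6.
Branch term (2)*sqrt(1 - ζ/(1/6)): its argument vanishes at ζ = 1/6, a square-root branch point, modulus 1/6.
The radius of convergence is the smallest modulus among the singular points: 1/6.
The branch terms are analytic at 6/7 and contribute nothing to the residue; only the rational part matters.
At the order-3 pole 6/7 set g(ζ) = (ζ - (6/7))^3*(rational part) = 1/23.
Order-3 pole: residue = g''(a)/2; g''(6/7) = 0, so the residue is 0.
List the singular points by increasing real part (a conjugate pair: the negative imaginary part first).

Radius of convergence at 0: 1/6.
At 1/6: an algebraic (square-root) branch point.
At 6/7: a pole of order 3; residue 0.
At 11/6: a logarithmic branch point.


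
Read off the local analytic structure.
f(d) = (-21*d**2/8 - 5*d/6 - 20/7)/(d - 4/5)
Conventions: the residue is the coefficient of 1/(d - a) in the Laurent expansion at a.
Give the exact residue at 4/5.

The residue is -2732/525.

At the order-1 pole 4/5 set g(d) = (d - (4/5))*f(d) = -21*d**2/8 - 5*d/6 - 20/7.
Simple pole: residue = g(a) at a = 4/5, which is -2732/525.


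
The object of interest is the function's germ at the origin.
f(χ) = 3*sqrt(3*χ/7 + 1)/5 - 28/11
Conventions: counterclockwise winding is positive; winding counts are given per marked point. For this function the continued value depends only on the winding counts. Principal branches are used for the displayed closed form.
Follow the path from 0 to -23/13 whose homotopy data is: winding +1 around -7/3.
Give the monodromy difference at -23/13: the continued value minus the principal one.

Continued minus principal equals -(6/455)*sqrt(2002).

The rational part is single-valued and drops out of the difference; each branch term changes only by its own monodromy.
(3/5)*sqrt(1 - χ/(-7/3)): winding +1 is odd, the square root flips sign, contributing -2*(3/5)*sqrt(1 - (-23/13)/(-7/3)) = -2*(3/5)*sqrt(22/91) = -(6/455)*sqrt(2002).
Summing the contributions at χ = -23/13 gives -(6/455)*sqrt(2002).


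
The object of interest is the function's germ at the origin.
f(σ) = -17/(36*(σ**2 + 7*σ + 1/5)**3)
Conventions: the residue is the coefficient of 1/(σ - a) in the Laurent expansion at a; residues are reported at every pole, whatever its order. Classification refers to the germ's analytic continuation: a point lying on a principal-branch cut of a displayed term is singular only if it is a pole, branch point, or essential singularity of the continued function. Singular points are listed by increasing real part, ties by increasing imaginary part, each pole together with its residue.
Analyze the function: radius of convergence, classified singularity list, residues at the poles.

Denominator factor (σ**2 + 7*σ + 1/5)^3: discriminant 241/5, real irrational roots -7/2 + (1/10)*sqrt(1205) and -7/2 - (1/10)*sqrt(1205); poles of order 3, moduli 7/2 - (1/10)*sqrt(1205) and 7/2 + (1/10)*sqrt(1205).
The radius of convergence is the smallest modulus among the singular points: 7/2 - (1/10)*sqrt(1205).
The factor σ**2 + 7*σ + 1/5 splits as (σ - a)(σ - a') with a = -7/2 - (1/10)*sqrt(1205), a' = -7/2 + (1/10)*sqrt(1205). At the order-3 pole a set g(σ) = (σ - a)^3*f(σ) = [-17/36] / (σ - a')^3.
Order-3 pole: residue = g''(a)/2; g''(-7/2 - (1/10)*sqrt(1205)) = (425/41992563)*sqrt(1205), so the residue is (425/83985126)*sqrt(1205).
The factor σ**2 + 7*σ + 1/5 splits as (σ - a)(σ - a') with a = -7/2 + (1/10)*sqrt(1205), a' = -7/2 - (1/10)*sqrt(1205). At the order-3 pole a set g(σ) = (σ - a)^3*f(σ) = [-17/36] / (σ - a')^3.
Order-3 pole: residue = g''(a)/2; g''(-7/2 + (1/10)*sqrt(1205)) = -(425/41992563)*sqrt(1205), so the residue is -(425/83985126)*sqrt(1205).
List the singular points by increasing real part (a conjugate pair: the negative imaginary part first).

Radius of convergence at 0: 7/2 - (1/10)*sqrt(1205).
At -7/2 - (1/10)*sqrt(1205): a pole of order 3; residue (425/83985126)*sqrt(1205).
At -7/2 + (1/10)*sqrt(1205): a pole of order 3; residue -(425/83985126)*sqrt(1205).


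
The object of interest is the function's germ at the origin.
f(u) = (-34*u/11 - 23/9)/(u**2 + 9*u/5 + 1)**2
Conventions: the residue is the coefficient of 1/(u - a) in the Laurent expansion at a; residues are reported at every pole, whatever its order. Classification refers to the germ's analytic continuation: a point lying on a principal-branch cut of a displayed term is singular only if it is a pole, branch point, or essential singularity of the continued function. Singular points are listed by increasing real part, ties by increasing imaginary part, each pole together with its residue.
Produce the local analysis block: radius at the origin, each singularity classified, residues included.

Radius of convergence at 0: 1.
At (-9/10) - ((1/10)*sqrt(19))*i: a pole of order 2; residue ((5600/35739)*sqrt(19))*i.
At (-9/10) + ((1/10)*sqrt(19))*i: a pole of order 2; residue -((5600/35739)*sqrt(19))*i.

Denominator factor (u**2 + 9*u/5 + 1)^2: discriminant -19/25, complex-conjugate roots (-9/10) + ((1/10)*sqrt(19))*i and (-9/10) - ((1/10)*sqrt(19))*i; poles of order 2, moduli 1 and 1.
The radius of convergence is the smallest modulus among the singular points: 1.
The factor u**2 + 9*u/5 + 1 splits as (u - a)(u - a') with a = (-9/10) - ((1/10)*sqrt(19))*i, a' = (-9/10) + ((1/10)*sqrt(19))*i. At the order-2 pole a set g(u) = (u - a)^2*f(u) = [-34*u/11 - 23/9] / (u - a')^2.
Order-2 pole: residue = g'(a); g'((-9/10) - ((1/10)*sqrt(19))*i) = ((5600/35739)*sqrt(19))*i, so the residue is ((5600/35739)*sqrt(19))*i.
The factor u**2 + 9*u/5 + 1 splits as (u - a)(u - a') with a = (-9/10) + ((1/10)*sqrt(19))*i, a' = (-9/10) - ((1/10)*sqrt(19))*i. At the order-2 pole a set g(u) = (u - a)^2*f(u) = [-34*u/11 - 23/9] / (u - a')^2.
Order-2 pole: residue = g'(a); g'((-9/10) + ((1/10)*sqrt(19))*i) = -((5600/35739)*sqrt(19))*i, so the residue is -((5600/35739)*sqrt(19))*i.
List the singular points by increasing real part (a conjugate pair: the negative imaginary part first).


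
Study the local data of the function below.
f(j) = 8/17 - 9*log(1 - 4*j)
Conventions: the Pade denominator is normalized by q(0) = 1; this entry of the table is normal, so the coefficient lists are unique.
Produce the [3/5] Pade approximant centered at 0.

Taylor coefficients needed (expand at 0): a_0 = 8/17, a_1 = 36, a_2 = 72, a_3 = 192, a_4 = 576, a_5 = 9216/5, a_6 = 6144, a_7 = 147456/7, a_8 = 73728.
Write the denominator as Q(j) = 1 + q1*j + q2*j^2 + q3*j^3 + q4*j^4 + q5*j^5. Requiring Q*f - P = O(j^9) with deg P <= 3 kills the coefficients of j^4..j^8 in Q*f:
  j^4: a_4 + q1*a_3 + q2*a_2 + q3*a_1 + q4*a_0 = 0, i.e. 576 + (192)*q1 + (72)*q2 + (36)*q3 + (8/17)*q4 = 0.
  j^5: a_5 + q1*a_4 + q2*a_3 + q3*a_2 + q4*a_1 + q5*a_0 = 0, i.e. 9216/5 + (576)*q1 + (192)*q2 + (72)*q3 + (36)*q4 + (8/17)*q5 = 0.
  j^6: a_6 + q1*a_5 + q2*a_4 + q3*a_3 + q4*a_2 + q5*a_1 = 0, i.e. 6144 + (9216/5)*q1 + (576)*q2 + (192)*q3 + (72)*q4 + (36)*q5 = 0.
  j^7: a_7 + q1*a_6 + q2*a_5 + q3*a_4 + q4*a_3 + q5*a_2 = 0, i.e. 147456/7 + (6144)*q1 + (9216/5)*q2 + (576)*q3 + (192)*q4 + (72)*q5 = 0.
  j^8: a_8 + q1*a_7 + q2*a_6 + q3*a_5 + q4*a_4 + q5*a_3 = 0, i.e. 73728 + (147456/7)*q1 + (6144)*q2 + (9216/5)*q3 + (576)*q4 + (192)*q5 = 0.
Solving this linear system: q1 = -6152061/856036, q2 = 3236457/214009, q3 = -11839466/1498063, q4 = -1583856/1498063, q5 = -3082032/7490315.
The numerator is Q*f truncated at degree 3: P0 = a_0 = 8/17; P1 = a_1 + q1*a_0 = 118669386/3638153; P2 = a_2 + q1*a_1 + q2*a_0 = -653426661/3638153; P3 = a_3 + q1*a_2 + q2*a_1 + q3*a_0 = 5482229030/25467071.

The Pade approximant has numerator coefficients [8/17, 118669386/3638153, -653426661/3638153, 5482229030/25467071]; denominator coefficients [1, -6152061/856036, 3236457/214009, -11839466/1498063, -1583856/1498063, -3082032/7490315].


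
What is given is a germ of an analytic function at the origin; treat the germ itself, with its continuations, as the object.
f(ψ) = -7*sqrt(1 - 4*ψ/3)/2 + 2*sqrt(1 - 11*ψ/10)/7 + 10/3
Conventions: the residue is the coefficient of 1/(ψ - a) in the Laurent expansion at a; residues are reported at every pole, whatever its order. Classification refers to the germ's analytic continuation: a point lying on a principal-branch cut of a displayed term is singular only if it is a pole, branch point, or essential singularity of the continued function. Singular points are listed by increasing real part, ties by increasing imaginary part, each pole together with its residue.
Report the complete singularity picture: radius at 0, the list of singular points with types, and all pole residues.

Radius of convergence at 0: 3/4.
At 3/4: an algebraic (square-root) branch point.
At 10/11: an algebraic (square-root) branch point.

Branch term (-7/2)*sqrt(1 - ψ/(3/4)): its argument vanishes at ψ = 3/4, a square-root branch point, modulus 3/4.
Branch term (2/7)*sqrt(1 - ψ/(10/11)): its argument vanishes at ψ = 10/11, a square-root branch point, modulus 10/11.
The radius of convergence is the smallest modulus among the singular points: 3/4.
List the singular points by increasing real part (a conjugate pair: the negative imaginary part first).


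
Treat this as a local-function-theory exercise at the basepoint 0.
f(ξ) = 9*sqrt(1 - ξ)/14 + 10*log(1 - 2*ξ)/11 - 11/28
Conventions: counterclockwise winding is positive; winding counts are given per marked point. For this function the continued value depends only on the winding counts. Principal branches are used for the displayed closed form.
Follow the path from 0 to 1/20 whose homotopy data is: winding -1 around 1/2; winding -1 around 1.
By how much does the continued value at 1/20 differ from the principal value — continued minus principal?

Continued minus principal equals (-(9/70)*sqrt(95)) - ((20/11)*pi)*i.

The rational part is single-valued and drops out of the difference; each branch term changes only by its own monodromy.
(9/14)*sqrt(1 - ξ/(1)): winding -1 is odd, the square root flips sign, contributing -2*(9/14)*sqrt(1 - (1/20)/(1)) = -2*(9/14)*sqrt(19/20) = -(9/70)*sqrt(95).
(10/11)*log(1 - ξ/(1/2)): each positive loop around 1/2 adds 2*pi*i to the log, so winding -1 contributes (10/11)*(-1)*2*pi*i = -(20/11)*pi*i.
Summing the contributions at ξ = 1/20 gives (-(9/70)*sqrt(95)) - ((20/11)*pi)*i.


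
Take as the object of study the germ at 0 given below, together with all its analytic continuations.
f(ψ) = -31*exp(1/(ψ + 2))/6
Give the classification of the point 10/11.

There is no denominator, hence no pole anywhere.
The essential point of exp(1/(ψ - (-2))) is -2, not 10/11.
So the germ continues analytically to 10/11.

The point is a regular point.


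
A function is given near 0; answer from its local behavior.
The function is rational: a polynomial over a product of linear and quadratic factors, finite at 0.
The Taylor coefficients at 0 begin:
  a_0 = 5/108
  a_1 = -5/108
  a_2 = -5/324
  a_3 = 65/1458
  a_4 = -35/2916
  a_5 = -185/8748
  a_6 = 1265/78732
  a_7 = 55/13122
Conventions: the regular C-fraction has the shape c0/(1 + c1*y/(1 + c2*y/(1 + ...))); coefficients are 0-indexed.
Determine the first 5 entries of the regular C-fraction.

The regular C-fraction coefficients are [5/108, 1, -4/3, 29/36, 71/1044].

Taylor coefficients (read off): a_0 = 5/108, a_1 = -5/108, a_2 = -5/324, a_3 = 65/1458, a_4 = -35/2916.
c0 = a_0 = 5/108. Peel one level at a time: if S = 1 + c*y/S' with S'(0) = 1, then c is the y-coefficient of S and S' = c*y/(S - 1).
S_1 = c0/f = 1 + (1)*y + (4/3)*y^2 + ...; c1 = 1.
S_2 = c1*y/(S_1 - 1) = 1 + (-4/3)*y + (29/27)*y^2 + ...; c2 = -4/3.
S_3 = c2*y/(S_2 - 1) = 1 + (29/36)*y + (-71/1296)*y^2 + ...; c3 = 29/36.
S_4 = c3*y/(S_3 - 1) = 1 + (71/1044)*y + ...; c4 = 71/1044.


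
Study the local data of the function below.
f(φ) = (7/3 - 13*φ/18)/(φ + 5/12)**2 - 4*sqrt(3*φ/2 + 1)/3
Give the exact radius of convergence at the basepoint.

The radius of convergence is 5/12.

Denominator factor (φ + 5/12)^2: pole of order 2 at -5/12, modulus 5/12.
Branch term (-4/3)*sqrt(1 - φ/(-2/3)): its argument vanishes at φ = -2/3, a square-root branch point, modulus 2/3.
The radius of convergence is the smallest modulus among the singular points: 5/12.


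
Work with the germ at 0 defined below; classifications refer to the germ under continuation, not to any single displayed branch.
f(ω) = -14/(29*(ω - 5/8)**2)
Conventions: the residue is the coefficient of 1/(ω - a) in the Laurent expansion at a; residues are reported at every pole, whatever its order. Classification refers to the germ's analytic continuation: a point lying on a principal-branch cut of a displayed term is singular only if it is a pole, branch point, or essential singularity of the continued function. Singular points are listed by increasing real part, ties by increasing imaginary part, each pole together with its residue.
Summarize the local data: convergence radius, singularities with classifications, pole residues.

Denominator factor (ω - 5/8)^2: pole of order 2 at 5/8, modulus 5/8.
The radius of convergence is the smallest modulus among the singular points: 5/8.
At the order-2 pole 5/8 set g(ω) = (ω - (5/8))^2*f(ω) = -14/29.
Order-2 pole: residue = g'(a); g'(5/8) = 0, so the residue is 0.

Radius of convergence at 0: 5/8.
At 5/8: a pole of order 2; residue 0.


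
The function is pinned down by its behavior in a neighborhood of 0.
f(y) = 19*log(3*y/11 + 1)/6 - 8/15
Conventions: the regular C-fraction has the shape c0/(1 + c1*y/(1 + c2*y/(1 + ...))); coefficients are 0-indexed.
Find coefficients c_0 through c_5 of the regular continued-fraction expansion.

Taylor coefficients (expand at 0): a_0 = -8/15, a_1 = 19/22, a_2 = -57/484, a_3 = 57/2662, a_4 = -513/117128, a_5 = 1539/1610510.
c0 = a_0 = -8/15. Peel one level at a time: if S = 1 + c*y/S' with S'(0) = 1, then c is the y-coefficient of S and S' = c*y/(S - 1).
S_1 = c0/f = 1 + (285/176)*y + (74385/30976)*y^2 + ...; c1 = 285/176.
S_2 = c1*y/(S_1 - 1) = 1 + (-261/176)*y + (-3/484)*y^2 + ...; c2 = -261/176.
S_3 = c2*y/(S_2 - 1) = 1 + (-4/957)*y + (538/915849)*y^2 + ...; c3 = -4/957.
S_4 = c3*y/(S_3 - 1) = 1 + (269/1914)*y + (-3/605)*y^2 + ...; c4 = 269/1914.
S_5 = c4*y/(S_4 - 1) = 1 + (522/14795)*y + ...; c5 = 522/14795.

The regular C-fraction coefficients are [-8/15, 285/176, -261/176, -4/957, 269/1914, 522/14795].


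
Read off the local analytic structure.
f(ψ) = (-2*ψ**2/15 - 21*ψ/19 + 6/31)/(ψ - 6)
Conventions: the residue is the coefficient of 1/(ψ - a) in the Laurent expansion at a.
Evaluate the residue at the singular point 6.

At the order-1 pole 6 set g(ψ) = (ψ - (6))*f(ψ) = -2*ψ**2/15 - 21*ψ/19 + 6/31.
Simple pole: residue = g(a) at a = 6, which is -33096/2945.

The residue is -33096/2945.


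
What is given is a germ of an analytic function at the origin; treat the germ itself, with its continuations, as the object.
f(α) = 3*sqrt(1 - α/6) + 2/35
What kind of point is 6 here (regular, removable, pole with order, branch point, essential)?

The term (3)*sqrt(1 - α/(6)) has argument 1 - 6/(6) = 0 at 6: a square-root (algebraic, two-sheeted) branch point; the remaining terms are analytic or single-valued there.

The point is an algebraic (square-root) branch point.


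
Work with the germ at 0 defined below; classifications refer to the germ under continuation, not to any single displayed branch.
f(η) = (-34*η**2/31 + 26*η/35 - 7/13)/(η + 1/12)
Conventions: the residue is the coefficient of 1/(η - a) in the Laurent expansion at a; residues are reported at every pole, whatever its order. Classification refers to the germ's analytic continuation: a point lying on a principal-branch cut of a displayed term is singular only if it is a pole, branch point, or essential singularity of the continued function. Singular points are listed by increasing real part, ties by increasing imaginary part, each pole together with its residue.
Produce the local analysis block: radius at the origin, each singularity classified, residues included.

Radius of convergence at 0: 1/12.
At -1/12: a pole of order 1; residue -617443/1015560.

Denominator factor (η + 1/12): pole of order 1 at -1/12, modulus 1/12.
The radius of convergence is the smallest modulus among the singular points: 1/12.
At the order-1 pole -1/12 set g(η) = (η - (-1/12))*f(η) = -34*η**2/31 + 26*η/35 - 7/13.
Simple pole: residue = g(a) at a = -1/12, which is -617443/1015560.


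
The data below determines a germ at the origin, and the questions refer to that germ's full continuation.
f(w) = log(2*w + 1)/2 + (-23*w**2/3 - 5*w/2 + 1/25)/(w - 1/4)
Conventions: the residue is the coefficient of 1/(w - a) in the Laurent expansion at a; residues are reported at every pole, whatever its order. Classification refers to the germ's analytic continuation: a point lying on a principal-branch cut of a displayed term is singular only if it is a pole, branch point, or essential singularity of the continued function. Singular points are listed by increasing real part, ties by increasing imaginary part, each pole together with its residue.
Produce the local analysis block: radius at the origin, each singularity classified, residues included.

Denominator factor (w - 1/4): pole of order 1 at 1/4, modulus 1/4.
Branch term (1/2)*log(1 - w/(-1/2)): its argument vanishes at w = -1/2, a logarithmic branch point, modulus 1/2.
The radius of convergence is the smallest modulus among the singular points: 1/4.
The branch term is analytic at 1/4 and contributes nothing to the residue; only the rational part matters.
At the order-1 pole 1/4 set g(w) = (w - (1/4))*(rational part) = -23*w**2/3 - 5*w/2 + 1/25.
Simple pole: residue = g(a) at a = 1/4, which is -1277/1200.
List the singular points by increasing real part (a conjugate pair: the negative imaginary part first).

Radius of convergence at 0: 1/4.
At -1/2: a logarithmic branch point.
At 1/4: a pole of order 1; residue -1277/1200.


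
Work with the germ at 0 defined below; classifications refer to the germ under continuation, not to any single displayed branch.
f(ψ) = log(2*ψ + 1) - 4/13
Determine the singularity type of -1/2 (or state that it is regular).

The point is a logarithmic branch point.

The term (1)*log(1 - ψ/(-1/2)) has argument 1 - -1/2/(-1/2) = 0 at -1/2: a logarithmic (infinitely-sheeted) branch point; the remaining terms are analytic or single-valued there.


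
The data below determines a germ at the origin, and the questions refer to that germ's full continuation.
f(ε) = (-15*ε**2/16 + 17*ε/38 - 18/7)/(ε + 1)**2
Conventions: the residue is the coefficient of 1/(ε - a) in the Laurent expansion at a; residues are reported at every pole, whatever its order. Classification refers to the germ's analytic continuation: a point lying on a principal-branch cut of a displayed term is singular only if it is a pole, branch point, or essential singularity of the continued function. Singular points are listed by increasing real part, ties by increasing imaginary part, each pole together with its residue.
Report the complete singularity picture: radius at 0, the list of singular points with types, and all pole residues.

Denominator factor (ε + 1)^2: pole of order 2 at -1, modulus 1.
The radius of convergence is the smallest modulus among the singular points: 1.
At the order-2 pole -1 set g(ε) = (ε - (-1))^2*f(ε) = -15*ε**2/16 + 17*ε/38 - 18/7.
Order-2 pole: residue = g'(a); g'(-1) = 353/152, so the residue is 353/152.

Radius of convergence at 0: 1.
At -1: a pole of order 2; residue 353/152.


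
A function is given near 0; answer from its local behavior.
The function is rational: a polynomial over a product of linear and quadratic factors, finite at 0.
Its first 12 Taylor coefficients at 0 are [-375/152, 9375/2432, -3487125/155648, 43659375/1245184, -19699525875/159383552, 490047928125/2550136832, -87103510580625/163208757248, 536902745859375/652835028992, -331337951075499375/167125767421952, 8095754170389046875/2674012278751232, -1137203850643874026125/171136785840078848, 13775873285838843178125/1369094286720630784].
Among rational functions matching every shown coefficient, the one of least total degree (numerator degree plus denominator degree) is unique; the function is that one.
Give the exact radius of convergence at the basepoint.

No rational of total degree below 10 reproduces all 12 coefficients; solving the [0/10] Pade equations on them gives f(γ) = 15/(19*(γ**2 - 1/2)**3*(γ**2 - 5*γ/4 - 8/5)**2), whose expansion matches every shown term.
Denominator factor (γ**2 - 1/2)^3: discriminant 2, real irrational roots (1/2)*sqrt(2) and -(1/2)*sqrt(2); poles of order 3, moduli (1/2)*sqrt(2) and (1/2)*sqrt(2).
Denominator factor (γ**2 - 5*γ/4 - 8/5)^2: discriminant 637/80, real irrational roots 5/8 + (7/40)*sqrt(65) and 5/8 - (7/40)*sqrt(65); poles of order 2, moduli 5/8 + (7/40)*sqrt(65) and -5/8 + (7/40)*sqrt(65).
The radius of convergence is the smallest modulus among the singular points: (1/2)*sqrt(2).

The radius of convergence is (1/2)*sqrt(2).


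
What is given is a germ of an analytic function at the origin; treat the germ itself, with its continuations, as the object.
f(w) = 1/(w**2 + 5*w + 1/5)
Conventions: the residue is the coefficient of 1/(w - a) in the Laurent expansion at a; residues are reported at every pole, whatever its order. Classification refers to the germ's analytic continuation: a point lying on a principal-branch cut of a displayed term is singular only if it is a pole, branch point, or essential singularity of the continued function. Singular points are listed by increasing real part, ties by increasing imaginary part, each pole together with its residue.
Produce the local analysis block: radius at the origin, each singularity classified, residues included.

Denominator factor (w**2 + 5*w + 1/5): discriminant 121/5, real irrational roots -5/2 + (11/10)*sqrt(5) and -5/2 - (11/10)*sqrt(5); poles of order 1, moduli 5/2 - (11/10)*sqrt(5) and 5/2 + (11/10)*sqrt(5).
The radius of convergence is the smallest modulus among the singular points: 5/2 - (11/10)*sqrt(5).
The factor w**2 + 5*w + 1/5 splits as (w - a)(w - a') with a = -5/2 - (11/10)*sqrt(5), a' = -5/2 + (11/10)*sqrt(5). At the order-1 pole a set g(w) = (w - a)*f(w) = [1] / (w - a').
Simple pole: residue = g(a) at a = -5/2 - (11/10)*sqrt(5), which is -(1/11)*sqrt(5).
The factor w**2 + 5*w + 1/5 splits as (w - a)(w - a') with a = -5/2 + (11/10)*sqrt(5), a' = -5/2 - (11/10)*sqrt(5). At the order-1 pole a set g(w) = (w - a)*f(w) = [1] / (w - a').
Simple pole: residue = g(a) at a = -5/2 + (11/10)*sqrt(5), which is (1/11)*sqrt(5).
List the singular points by increasing real part (a conjugate pair: the negative imaginary part first).

Radius of convergence at 0: 5/2 - (11/10)*sqrt(5).
At -5/2 - (11/10)*sqrt(5): a pole of order 1; residue -(1/11)*sqrt(5).
At -5/2 + (11/10)*sqrt(5): a pole of order 1; residue (1/11)*sqrt(5).


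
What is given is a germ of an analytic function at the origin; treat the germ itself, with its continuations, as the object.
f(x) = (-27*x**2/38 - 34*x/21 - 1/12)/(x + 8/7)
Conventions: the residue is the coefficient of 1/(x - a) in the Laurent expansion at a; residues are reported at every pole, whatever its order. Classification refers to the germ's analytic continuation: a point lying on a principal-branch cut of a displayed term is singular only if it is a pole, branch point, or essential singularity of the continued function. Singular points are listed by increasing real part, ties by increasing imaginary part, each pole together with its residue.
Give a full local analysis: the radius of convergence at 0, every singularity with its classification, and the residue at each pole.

Radius of convergence at 0: 8/7.
At -8/7: a pole of order 1; residue 1339/1596.

Denominator factor (x + 8/7): pole of order 1 at -8/7, modulus 8/7.
The radius of convergence is the smallest modulus among the singular points: 8/7.
At the order-1 pole -8/7 set g(x) = (x - (-8/7))*f(x) = -27*x**2/38 - 34*x/21 - 1/12.
Simple pole: residue = g(a) at a = -8/7, which is 1339/1596.


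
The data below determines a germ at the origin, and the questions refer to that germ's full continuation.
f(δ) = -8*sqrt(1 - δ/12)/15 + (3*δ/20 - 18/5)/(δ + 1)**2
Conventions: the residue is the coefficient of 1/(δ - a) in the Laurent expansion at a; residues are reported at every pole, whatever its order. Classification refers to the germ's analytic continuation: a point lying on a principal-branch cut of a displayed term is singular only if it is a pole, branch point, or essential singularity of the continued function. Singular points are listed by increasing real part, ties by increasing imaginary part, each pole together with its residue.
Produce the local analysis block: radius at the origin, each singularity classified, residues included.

Denominator factor (δ + 1)^2: pole of order 2 at -1, modulus 1.
Branch term (-8/15)*sqrt(1 - δ/(12)): its argument vanishes at δ = 12, a square-root branch point, modulus 12.
The radius of convergence is the smallest modulus among the singular points: 1.
The branch term is analytic at -1 and contributes nothing to the residue; only the rational part matters.
At the order-2 pole -1 set g(δ) = (δ - (-1))^2*(rational part) = 3*δ/20 - 18/5.
Order-2 pole: residue = g'(a); g'(-1) = 3/20, so the residue is 3/20.
List the singular points by increasing real part (a conjugate pair: the negative imaginary part first).

Radius of convergence at 0: 1.
At -1: a pole of order 2; residue 3/20.
At 12: an algebraic (square-root) branch point.


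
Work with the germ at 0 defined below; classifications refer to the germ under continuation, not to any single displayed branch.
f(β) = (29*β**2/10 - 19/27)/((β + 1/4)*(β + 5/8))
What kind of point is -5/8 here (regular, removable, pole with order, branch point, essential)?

The denominator factor β + 5/8 vanishes at -5/8 and appears to the power 1; the numerator there equals 1483/3456, nonzero, and no other factor vanishes.
Hence a pole whose order is the multiplicity, 1.

The point is a pole of order 1.


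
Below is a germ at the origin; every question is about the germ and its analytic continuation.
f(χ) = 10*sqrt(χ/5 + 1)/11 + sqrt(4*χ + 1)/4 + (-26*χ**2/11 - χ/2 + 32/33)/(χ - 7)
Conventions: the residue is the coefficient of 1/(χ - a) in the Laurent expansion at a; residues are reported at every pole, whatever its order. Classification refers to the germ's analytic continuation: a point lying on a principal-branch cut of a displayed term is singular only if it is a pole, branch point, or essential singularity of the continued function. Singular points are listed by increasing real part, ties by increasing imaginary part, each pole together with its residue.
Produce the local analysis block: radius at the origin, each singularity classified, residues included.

Radius of convergence at 0: 1/4.
At -5: an algebraic (square-root) branch point.
At -1/4: an algebraic (square-root) branch point.
At 7: a pole of order 1; residue -7811/66.

Denominator factor (χ - 7): pole of order 1 at 7, modulus 7.
Branch term (10/11)*sqrt(1 - χ/(-5)): its argument vanishes at χ = -5, a square-root branch point, modulus 5.
Branch term (1/4)*sqrt(1 - χ/(-1/4)): its argument vanishes at χ = -1/4, a square-root branch point, modulus 1/4.
The radius of convergence is the smallest modulus among the singular points: 1/4.
The branch terms are analytic at 7 and contribute nothing to the residue; only the rational part matters.
At the order-1 pole 7 set g(χ) = (χ - (7))*(rational part) = -26*χ**2/11 - χ/2 + 32/33.
Simple pole: residue = g(a) at a = 7, which is -7811/66.
List the singular points by increasing real part (a conjugate pair: the negative imaginary part first).


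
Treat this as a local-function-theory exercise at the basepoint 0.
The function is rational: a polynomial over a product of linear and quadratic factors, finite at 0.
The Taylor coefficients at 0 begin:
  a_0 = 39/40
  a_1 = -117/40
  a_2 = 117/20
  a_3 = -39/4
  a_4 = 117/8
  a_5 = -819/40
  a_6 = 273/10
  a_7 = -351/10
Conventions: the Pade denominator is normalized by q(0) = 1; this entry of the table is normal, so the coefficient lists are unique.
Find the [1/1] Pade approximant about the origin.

The Pade approximant has numerator coefficients [39/40, -39/40]; denominator coefficients [1, 2].

Taylor coefficients needed (read off): a_0 = 39/40, a_1 = -117/40, a_2 = 117/20.
Write the denominator as Q(δ) = 1 + q1*δ. Requiring Q*f - P = O(δ^3) with deg P <= 1 kills the coefficients of δ^2..δ^2 in Q*f:
  δ^2: a_2 + q1*a_1 = 0, i.e. 117/20 + (-117/40)*q1 = 0.
Solving this linear system: q1 = 2.
The numerator is Q*f truncated at degree 1: P0 = a_0 = 39/40; P1 = a_1 + q1*a_0 = -39/40.


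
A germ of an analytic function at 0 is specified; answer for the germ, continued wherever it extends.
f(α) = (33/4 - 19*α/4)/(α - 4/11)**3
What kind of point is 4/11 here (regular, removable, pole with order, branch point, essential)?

The denominator factor α - 4/11 vanishes at 4/11 and appears to the power 3; the numerator there equals 287/44, nonzero, and no other factor vanishes.
Hence a pole whose order is the multiplicity, 3.

The point is a pole of order 3.


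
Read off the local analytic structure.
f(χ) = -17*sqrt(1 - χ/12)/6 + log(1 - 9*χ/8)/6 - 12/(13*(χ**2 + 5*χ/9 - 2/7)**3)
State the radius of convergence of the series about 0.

The radius of convergence is -5/18 + (1/126)*sqrt(5761).

Denominator factor (χ**2 + 5*χ/9 - 2/7)^3: discriminant 823/567, real irrational roots -5/18 + (1/126)*sqrt(5761) and -5/18 - (1/126)*sqrt(5761); poles of order 3, moduli -5/18 + (1/126)*sqrt(5761) and 5/18 + (1/126)*sqrt(5761).
Branch term (1/6)*log(1 - χ/(8/9)): its argument vanishes at χ = 8/9, a logarithmic branch point, modulus 8/9.
Branch term (-17/6)*sqrt(1 - χ/(12)): its argument vanishes at χ = 12, a square-root branch point, modulus 12.
The radius of convergence is the smallest modulus among the singular points: -5/18 + (1/126)*sqrt(5761).


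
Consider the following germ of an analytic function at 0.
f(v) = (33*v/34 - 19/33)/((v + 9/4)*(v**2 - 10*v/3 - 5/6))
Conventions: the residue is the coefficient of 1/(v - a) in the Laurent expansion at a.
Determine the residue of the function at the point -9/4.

The residue is -24770/105281.

At the order-1 pole -9/4 set g(v) = (v - (-9/4))*f(v) = (33*v/34 - 19/33)/(v**2 - 10*v/3 - 5/6).
Simple pole: residue = g(a) at a = -9/4, which is -24770/105281.


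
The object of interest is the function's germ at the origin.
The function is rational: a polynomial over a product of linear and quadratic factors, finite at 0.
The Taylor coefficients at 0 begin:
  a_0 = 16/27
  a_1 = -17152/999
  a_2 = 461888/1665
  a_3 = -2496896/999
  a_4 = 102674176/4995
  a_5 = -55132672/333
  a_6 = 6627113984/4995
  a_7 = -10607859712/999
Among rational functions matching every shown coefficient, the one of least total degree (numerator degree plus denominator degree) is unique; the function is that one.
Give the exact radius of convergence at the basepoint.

No rational of total degree below 4 reproduces all 8 coefficients; solving the [2/2] Pade equations on them gives f(w) = (36*w**2/5 - 26*w/37 + 1/27)/((w + 1/8)*(w + 1/2)), whose expansion matches every shown term.
Denominator factor (w + 1/2): pole of order 1 at -1/2, modulus 1/2.
Denominator factor (w + 1/8): pole of order 1 at -1/8, modulus 1/8.
The radius of convergence is the smallest modulus among the singular points: 1/8.

The radius of convergence is 1/8.


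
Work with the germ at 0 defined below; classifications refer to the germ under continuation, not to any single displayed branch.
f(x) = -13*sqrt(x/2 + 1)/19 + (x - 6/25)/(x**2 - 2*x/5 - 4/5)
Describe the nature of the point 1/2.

The point is a regular point.

Denominator factors: x**2 - 2*x/5 - 4/5 = -3/4 at x = 1/2 — none vanishes.
Branch term sqrt(1 - x/(-2)): argument at 1/2 is 5/4, nonzero, so 1/2 is not its branch point (a point on a principal cut is still regular for the continued germ).
So the germ continues analytically to 1/2.


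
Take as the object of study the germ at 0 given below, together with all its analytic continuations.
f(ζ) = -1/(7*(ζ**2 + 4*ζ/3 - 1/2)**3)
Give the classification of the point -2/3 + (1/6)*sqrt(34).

The point is a pole of order 3.

The denominator factor ζ**2 + 4*ζ/3 - 1/2 vanishes at -2/3 + (1/6)*sqrt(34) and appears to the power 3; the numerator there equals -1/7, nonzero, and no other factor vanishes.
Hence a pole whose order is the multiplicity, 3.


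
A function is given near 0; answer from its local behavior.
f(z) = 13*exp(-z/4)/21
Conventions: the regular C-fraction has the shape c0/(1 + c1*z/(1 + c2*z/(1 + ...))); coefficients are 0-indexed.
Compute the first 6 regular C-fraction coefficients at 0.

Taylor coefficients (expand at 0): a_0 = 13/21, a_1 = -13/84, a_2 = 13/672, a_3 = -13/8064, a_4 = 13/129024, a_5 = -13/2580480.
c0 = a_0 = 13/21. Peel one level at a time: if S = 1 + c*z/S' with S'(0) = 1, then c is the z-coefficient of S and S' = c*z/(S - 1).
S_1 = c0/f = 1 + (1/4)*z + (1/32)*z^2 + ...; c1 = 1/4.
S_2 = c1*z/(S_1 - 1) = 1 + (-1/8)*z + (1/192)*z^2 + ...; c2 = -1/8.
S_3 = c2*z/(S_2 - 1) = 1 + (1/24)*z + (1/576)*z^2 + ...; c3 = 1/24.
S_4 = c3*z/(S_3 - 1) = 1 + (-1/24)*z + (1/960)*z^2 + ...; c4 = -1/24.
S_5 = c4*z/(S_4 - 1) = 1 + (1/40)*z + ...; c5 = 1/40.

The regular C-fraction coefficients are [13/21, 1/4, -1/8, 1/24, -1/24, 1/40].


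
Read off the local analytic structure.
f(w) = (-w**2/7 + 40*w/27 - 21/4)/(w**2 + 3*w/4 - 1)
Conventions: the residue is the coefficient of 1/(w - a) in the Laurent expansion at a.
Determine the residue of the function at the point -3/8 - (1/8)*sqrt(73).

The residue is 1201/1512 + (12073/36792)*sqrt(73).

The factor w**2 + 3*w/4 - 1 splits as (w - a)(w - a') with a = -3/8 - (1/8)*sqrt(73), a' = -3/8 + (1/8)*sqrt(73). At the order-1 pole a set g(w) = (w - a)*f(w) = [-w**2/7 + 40*w/27 - 21/4] / (w - a').
Simple pole: residue = g(a) at a = -3/8 - (1/8)*sqrt(73), which is 1201/1512 + (12073/36792)*sqrt(73).


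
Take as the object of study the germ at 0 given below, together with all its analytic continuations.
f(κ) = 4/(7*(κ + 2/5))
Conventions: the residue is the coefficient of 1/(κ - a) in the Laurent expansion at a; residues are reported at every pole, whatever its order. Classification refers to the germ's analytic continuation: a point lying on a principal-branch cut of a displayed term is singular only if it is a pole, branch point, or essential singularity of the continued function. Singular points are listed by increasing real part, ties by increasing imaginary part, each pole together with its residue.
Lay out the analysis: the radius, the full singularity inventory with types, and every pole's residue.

Radius of convergence at 0: 2/5.
At -2/5: a pole of order 1; residue 4/7.

Denominator factor (κ + 2/5): pole of order 1 at -2/5, modulus 2/5.
The radius of convergence is the smallest modulus among the singular points: 2/5.
At the order-1 pole -2/5 set g(κ) = (κ - (-2/5))*f(κ) = 4/7.
Simple pole: residue = g(a) at a = -2/5, which is 4/7.


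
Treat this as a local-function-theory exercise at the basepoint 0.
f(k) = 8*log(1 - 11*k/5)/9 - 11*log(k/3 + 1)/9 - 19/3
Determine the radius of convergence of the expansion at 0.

The radius of convergence is 5/11.

Branch term (8/9)*log(1 - k/(5/11)): its argument vanishes at k = 5/11, a logarithmic branch point, modulus 5/11.
Branch term (-11/9)*log(1 - k/(-3)): its argument vanishes at k = -3, a logarithmic branch point, modulus 3.
The radius of convergence is the smallest modulus among the singular points: 5/11.


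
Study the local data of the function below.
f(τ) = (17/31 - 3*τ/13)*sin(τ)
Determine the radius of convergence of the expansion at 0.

The radius of convergence is infinite.

The factor sin(τ) is entire and contributes no finite singular point.
The polynomial part has no poles.
No finite singular points: the Taylor series at 0 converges everywhere.


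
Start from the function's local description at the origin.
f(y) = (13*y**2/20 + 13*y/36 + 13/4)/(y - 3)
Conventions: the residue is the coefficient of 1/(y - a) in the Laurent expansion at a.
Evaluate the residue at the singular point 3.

The residue is 611/60.

At the order-1 pole 3 set g(y) = (y - (3))*f(y) = 13*y**2/20 + 13*y/36 + 13/4.
Simple pole: residue = g(a) at a = 3, which is 611/60.


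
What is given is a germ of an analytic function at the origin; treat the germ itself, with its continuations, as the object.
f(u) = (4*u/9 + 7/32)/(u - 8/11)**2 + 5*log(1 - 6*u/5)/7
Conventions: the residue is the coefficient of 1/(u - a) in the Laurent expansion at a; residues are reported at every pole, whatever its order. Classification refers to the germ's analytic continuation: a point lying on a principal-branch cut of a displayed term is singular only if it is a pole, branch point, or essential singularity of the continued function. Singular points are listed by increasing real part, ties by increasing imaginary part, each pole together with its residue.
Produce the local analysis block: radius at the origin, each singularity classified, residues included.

Radius of convergence at 0: 8/11.
At 8/11: a pole of order 2; residue 4/9.
At 5/6: a logarithmic branch point.

Denominator factor (u - 8/11)^2: pole of order 2 at 8/11, modulus 8/11.
Branch term (5/7)*log(1 - u/(5/6)): its argument vanishes at u = 5/6, a logarithmic branch point, modulus 5/6.
The radius of convergence is the smallest modulus among the singular points: 8/11.
The branch term is analytic at 8/11 and contributes nothing to the residue; only the rational part matters.
At the order-2 pole 8/11 set g(u) = (u - (8/11))^2*(rational part) = 4*u/9 + 7/32.
Order-2 pole: residue = g'(a); g'(8/11) = 4/9, so the residue is 4/9.
List the singular points by increasing real part (a conjugate pair: the negative imaginary part first).


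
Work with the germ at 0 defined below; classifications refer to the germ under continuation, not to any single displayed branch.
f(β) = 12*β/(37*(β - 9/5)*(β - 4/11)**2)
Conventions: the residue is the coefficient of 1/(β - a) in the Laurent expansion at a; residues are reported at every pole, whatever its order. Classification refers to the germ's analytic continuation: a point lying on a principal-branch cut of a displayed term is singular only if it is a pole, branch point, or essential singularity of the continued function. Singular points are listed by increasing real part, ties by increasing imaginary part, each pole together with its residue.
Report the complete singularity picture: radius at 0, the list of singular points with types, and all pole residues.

Denominator factor (β - 9/5): pole of order 1 at 9/5, modulus 9/5.
Denominator factor (β - 4/11)^2: pole of order 2 at 4/11, modulus 4/11.
The radius of convergence is the smallest modulus among the singular points: 4/11.
At the order-2 pole 4/11 set g(β) = (β - (4/11))^2*f(β) = 12*β/(37*(β - 9/5)).
Order-2 pole: residue = g'(a); g'(4/11) = -65340/230917, so the residue is -65340/230917.
At the order-1 pole 9/5 set g(β) = (β - (9/5))*f(β) = 12*β/(37*(β - 4/11)**2).
Simple pole: residue = g(a) at a = 9/5, which is 65340/230917.
List the singular points by increasing real part (a conjugate pair: the negative imaginary part first).

Radius of convergence at 0: 4/11.
At 4/11: a pole of order 2; residue -65340/230917.
At 9/5: a pole of order 1; residue 65340/230917.
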